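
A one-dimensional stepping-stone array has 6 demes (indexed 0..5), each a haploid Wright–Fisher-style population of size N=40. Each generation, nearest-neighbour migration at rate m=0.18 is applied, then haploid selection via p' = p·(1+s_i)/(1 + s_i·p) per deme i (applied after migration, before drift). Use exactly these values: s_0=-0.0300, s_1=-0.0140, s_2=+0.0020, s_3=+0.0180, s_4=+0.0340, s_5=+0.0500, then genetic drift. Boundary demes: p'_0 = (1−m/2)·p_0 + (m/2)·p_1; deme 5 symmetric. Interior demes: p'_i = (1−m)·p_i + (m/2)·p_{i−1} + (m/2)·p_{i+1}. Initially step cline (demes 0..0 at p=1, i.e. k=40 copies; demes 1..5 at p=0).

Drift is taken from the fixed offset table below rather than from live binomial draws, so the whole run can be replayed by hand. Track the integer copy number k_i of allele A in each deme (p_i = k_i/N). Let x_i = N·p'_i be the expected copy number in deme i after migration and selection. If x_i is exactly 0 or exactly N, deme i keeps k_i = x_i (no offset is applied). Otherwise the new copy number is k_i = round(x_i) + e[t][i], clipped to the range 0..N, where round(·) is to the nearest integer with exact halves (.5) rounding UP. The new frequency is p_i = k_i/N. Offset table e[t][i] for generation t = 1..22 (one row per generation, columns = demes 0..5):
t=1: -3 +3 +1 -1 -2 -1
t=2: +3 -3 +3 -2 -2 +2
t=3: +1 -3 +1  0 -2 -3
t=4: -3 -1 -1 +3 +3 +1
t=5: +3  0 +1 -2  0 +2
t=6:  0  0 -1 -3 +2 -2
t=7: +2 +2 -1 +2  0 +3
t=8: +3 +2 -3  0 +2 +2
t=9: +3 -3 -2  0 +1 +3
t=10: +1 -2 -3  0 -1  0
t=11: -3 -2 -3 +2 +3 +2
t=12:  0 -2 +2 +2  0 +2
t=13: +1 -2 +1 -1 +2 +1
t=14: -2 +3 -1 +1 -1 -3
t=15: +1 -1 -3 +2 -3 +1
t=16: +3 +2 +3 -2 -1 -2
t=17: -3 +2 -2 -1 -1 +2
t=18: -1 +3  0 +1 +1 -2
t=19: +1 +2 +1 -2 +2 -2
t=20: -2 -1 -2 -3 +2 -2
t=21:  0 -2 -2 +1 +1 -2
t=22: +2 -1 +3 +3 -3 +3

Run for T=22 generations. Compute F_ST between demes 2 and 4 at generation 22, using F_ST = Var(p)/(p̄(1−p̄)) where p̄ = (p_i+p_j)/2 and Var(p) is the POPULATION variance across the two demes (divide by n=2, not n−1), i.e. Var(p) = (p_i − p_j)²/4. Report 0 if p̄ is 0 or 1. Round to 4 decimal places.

0.0000

t=0: k=[40 0 0 0 0 0]
t=1: x=[36.2990 3.5541 0.0000 0.0000 0.0000 0.0000] k=[33 7 0 0 0 0]
t=2: x=[30.4402 8.6143 0.6312 0.0000 0.0000 0.0000] k=[33 6 4 0 0 0]
t=3: x=[30.3487 8.1581 3.8269 0.3664 0.0000 0.0000] k=[31 5 5 0 0 0]
t=4: x=[28.4109 7.2559 4.5581 0.4580 0.0000 0.0000] k=[25 6 4 3 0 0]
t=5: x=[22.9929 7.4442 4.0973 2.8671 0.2791 0.0000] k=[26 7 5 1 0 0]
t=6: x=[23.9985 8.4358 4.8285 1.2921 0.0931 0.0000] k=[24 8 4 0 2 0]
t=7: x=[22.2598 8.9814 4.0072 0.5496 1.6934 0.1890] k=[24 11 3 3 2 3]
t=8: x=[22.5309 11.3351 3.7267 2.9585 2.2500 3.0444] k=[26 13 1 3 4 5]
t=9: x=[24.5421 12.9661 2.2643 2.9585 4.1220 5.1241] k=[28 10 0 3 5 8]
t=10: x=[26.1051 10.6097 1.1723 2.9585 5.2404 8.0388] k=[27 9 0 3 4 8]
t=11: x=[25.0963 9.7060 1.0821 2.8671 4.3992 7.9461] k=[22 8 0 5 7 10]
t=12: x=[20.4357 8.4457 1.1723 4.8049 7.2871 10.0937] k=[20 6 3 7 7 12]
t=13: x=[18.4369 6.9090 3.6366 6.7394 7.6548 11.9549] k=[19 5 5 6 10 13]
t=14: x=[17.4398 6.1859 5.0989 6.3649 10.1613 13.1571] k=[15 9 4 7 9 10]
t=15: x=[14.1800 8.9913 4.7283 7.0126 9.1437 10.2782] k=[15 8 2 9 6 11]
t=16: x=[14.0908 7.9994 3.1758 8.2159 6.9090 10.9333] k=[17 10 6 6 6 9]
t=17: x=[16.0763 10.1628 6.3707 6.0916 6.4488 9.0676] k=[13 12 4 5 5 11]
t=18: x=[12.6451 11.2556 4.8185 4.9874 5.7015 10.8413] k=[12 14 5 6 7 9]
t=19: x=[11.9235 12.8865 5.9101 6.0916 7.2871 9.1600] k=[13 15 7 4 9 7]
t=20: x=[12.9122 13.9715 7.4621 4.7948 8.5934 7.4719] k=[11 13 5 2 11 5]
t=21: x=[10.9363 11.9813 5.4594 3.1311 9.8969 5.7770] k=[11 10 3 4 11 4]
t=22: x=[10.6700 9.3585 3.7267 4.6123 9.9885 4.8335] k=[13 8 7 8 7 8]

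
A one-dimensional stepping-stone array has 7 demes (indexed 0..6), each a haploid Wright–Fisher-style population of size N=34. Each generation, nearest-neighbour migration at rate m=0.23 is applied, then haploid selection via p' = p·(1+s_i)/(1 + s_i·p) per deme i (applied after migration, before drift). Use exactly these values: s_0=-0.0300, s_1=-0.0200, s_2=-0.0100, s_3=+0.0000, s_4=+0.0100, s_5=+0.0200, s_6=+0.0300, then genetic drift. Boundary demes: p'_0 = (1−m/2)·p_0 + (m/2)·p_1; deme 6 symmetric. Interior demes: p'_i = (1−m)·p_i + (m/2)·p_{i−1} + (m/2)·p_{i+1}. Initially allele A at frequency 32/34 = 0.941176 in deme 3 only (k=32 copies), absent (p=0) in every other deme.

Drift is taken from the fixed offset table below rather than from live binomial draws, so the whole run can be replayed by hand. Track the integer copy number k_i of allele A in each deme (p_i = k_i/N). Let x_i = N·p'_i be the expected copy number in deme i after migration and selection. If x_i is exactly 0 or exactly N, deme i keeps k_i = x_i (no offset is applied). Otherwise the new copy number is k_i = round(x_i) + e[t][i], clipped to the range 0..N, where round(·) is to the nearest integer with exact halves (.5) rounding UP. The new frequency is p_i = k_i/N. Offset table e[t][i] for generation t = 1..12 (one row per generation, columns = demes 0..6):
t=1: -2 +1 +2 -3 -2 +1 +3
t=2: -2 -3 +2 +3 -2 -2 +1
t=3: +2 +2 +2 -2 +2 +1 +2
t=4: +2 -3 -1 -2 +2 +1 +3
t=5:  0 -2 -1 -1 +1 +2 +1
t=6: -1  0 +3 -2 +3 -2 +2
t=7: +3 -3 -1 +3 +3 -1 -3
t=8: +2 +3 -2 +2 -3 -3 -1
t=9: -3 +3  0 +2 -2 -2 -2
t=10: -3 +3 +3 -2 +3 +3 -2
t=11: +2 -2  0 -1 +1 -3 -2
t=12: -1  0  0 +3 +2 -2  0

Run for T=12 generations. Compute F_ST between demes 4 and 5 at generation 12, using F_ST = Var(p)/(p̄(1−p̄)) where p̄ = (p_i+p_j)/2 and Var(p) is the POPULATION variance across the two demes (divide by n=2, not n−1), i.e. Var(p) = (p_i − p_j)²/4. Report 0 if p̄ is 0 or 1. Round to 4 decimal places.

t=0: k=[0 0 0 32 0 0 0]
t=1: x=[0.0000 0.0000 3.6471 24.6400 3.7128 0.0000 0.0000] k=[0 0 6 22 2 0 0]
t=2: x=[0.0000 0.6765 7.0934 17.8600 4.1058 0.2346 0.0000] k=[0 0 9 21 2 0 0]
t=3: x=[0.0000 1.0149 9.2770 17.4350 3.9899 0.2346 0.0000] k=[0 3 11 15 6 1 0]
t=4: x=[0.3348 3.5109 10.4670 13.5050 6.5122 1.4879 0.1184] k=[2 1 9 12 9 2 3]
t=5: x=[1.8315 1.9967 8.3615 11.3100 8.6038 2.9733 2.9640] k=[2 0 7 10 10 5 4]
t=6: x=[1.7196 1.0149 6.4871 9.6550 9.4929 5.5514 4.2231] k=[1 1 9 8 12 4 6]
t=7: x=[0.9709 1.8837 7.9039 8.5750 10.6928 5.2371 5.9130] k=[4 0 7 12 14 4 3]
t=8: x=[3.4446 1.2406 6.7157 11.6550 12.6991 5.1205 3.1997] k=[5 4 5 14 10 2 2]
t=9: x=[4.7590 4.1557 5.8710 12.5050 9.6084 2.9733 2.0564] k=[2 7 6 15 8 1 0]
t=10: x=[2.5034 6.2068 7.0934 13.1600 8.0610 1.7221 0.1184] k=[0 9 10 11 11 5 0]
t=11: x=[1.0049 7.9562 9.9292 10.8850 10.3816 5.2016 0.5919] k=[3 6 10 10 11 2 0]
t=12: x=[3.2543 6.0143 9.4712 10.1150 9.9198 2.8564 0.2369] k=[2 6 9 13 12 1 0]

0.1692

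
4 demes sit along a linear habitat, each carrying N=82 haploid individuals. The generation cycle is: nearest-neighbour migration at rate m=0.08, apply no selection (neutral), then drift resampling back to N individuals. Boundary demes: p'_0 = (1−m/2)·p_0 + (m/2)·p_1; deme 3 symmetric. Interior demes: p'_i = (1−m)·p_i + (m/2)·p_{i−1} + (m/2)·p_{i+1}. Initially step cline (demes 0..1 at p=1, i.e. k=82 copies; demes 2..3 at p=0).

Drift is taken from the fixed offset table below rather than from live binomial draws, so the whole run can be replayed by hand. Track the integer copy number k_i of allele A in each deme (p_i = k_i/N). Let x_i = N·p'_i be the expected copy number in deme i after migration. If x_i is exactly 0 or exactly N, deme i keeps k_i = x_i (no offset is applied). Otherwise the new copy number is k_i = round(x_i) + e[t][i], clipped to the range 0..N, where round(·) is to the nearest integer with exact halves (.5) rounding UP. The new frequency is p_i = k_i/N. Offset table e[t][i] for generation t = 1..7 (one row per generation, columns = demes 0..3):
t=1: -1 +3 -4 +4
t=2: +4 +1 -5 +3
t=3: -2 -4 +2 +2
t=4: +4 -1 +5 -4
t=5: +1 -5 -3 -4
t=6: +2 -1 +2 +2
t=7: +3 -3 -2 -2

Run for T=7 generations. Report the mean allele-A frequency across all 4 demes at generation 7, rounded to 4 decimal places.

t=0: k=[82 82 0 0]
t=1: x=[82.0000 78.7200 3.2800 0.0000] k=[82 82 0 0]
t=2: x=[82.0000 78.7200 3.2800 0.0000] k=[82 80 0 0]
t=3: x=[81.9200 76.8800 3.2000 0.0000] k=[80 73 5 0]
t=4: x=[79.7200 70.5600 7.5200 0.2000] k=[82 70 13 0]
t=5: x=[81.5200 68.2000 14.7600 0.5200] k=[82 63 12 0]
t=6: x=[81.2400 61.7200 13.5600 0.4800] k=[82 61 16 2]
t=7: x=[81.1600 60.0400 17.2400 2.5600] k=[82 57 15 1]

0.4726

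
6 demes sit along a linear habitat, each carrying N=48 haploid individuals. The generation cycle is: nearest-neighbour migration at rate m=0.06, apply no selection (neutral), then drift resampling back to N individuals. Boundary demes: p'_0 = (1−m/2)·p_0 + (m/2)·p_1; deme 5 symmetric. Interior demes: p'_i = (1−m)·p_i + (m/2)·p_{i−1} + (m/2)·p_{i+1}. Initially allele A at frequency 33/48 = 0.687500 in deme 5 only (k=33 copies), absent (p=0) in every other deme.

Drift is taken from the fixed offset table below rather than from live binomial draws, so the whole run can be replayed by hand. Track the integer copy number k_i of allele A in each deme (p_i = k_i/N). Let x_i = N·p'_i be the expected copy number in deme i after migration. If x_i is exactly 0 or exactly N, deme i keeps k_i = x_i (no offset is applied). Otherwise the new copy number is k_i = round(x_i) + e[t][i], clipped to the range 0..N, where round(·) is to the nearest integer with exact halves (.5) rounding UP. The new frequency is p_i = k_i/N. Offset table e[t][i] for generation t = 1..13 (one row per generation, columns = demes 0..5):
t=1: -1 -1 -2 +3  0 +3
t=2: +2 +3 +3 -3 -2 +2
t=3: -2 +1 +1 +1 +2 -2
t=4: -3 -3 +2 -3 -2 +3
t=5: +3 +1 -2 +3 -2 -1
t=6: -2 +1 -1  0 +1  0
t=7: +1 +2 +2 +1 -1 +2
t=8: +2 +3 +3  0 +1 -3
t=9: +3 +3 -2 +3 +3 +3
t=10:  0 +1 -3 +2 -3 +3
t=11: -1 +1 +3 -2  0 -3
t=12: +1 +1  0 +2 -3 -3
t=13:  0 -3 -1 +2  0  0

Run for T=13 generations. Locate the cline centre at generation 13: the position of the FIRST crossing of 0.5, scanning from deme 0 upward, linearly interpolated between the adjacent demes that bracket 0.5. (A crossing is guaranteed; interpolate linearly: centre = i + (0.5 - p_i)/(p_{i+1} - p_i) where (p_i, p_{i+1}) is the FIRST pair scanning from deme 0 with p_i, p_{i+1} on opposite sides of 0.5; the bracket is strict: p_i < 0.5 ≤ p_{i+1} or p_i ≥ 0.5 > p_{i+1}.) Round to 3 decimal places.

5.000

t=0: k=[0 0 0 0 0 33]
t=1: x=[0.0000 0.0000 0.0000 0.0000 0.9900 32.0100] k=[0 0 0 0 1 35]
t=2: x=[0.0000 0.0000 0.0000 0.0300 1.9900 33.9800] k=[0 0 0 0 0 36]
t=3: x=[0.0000 0.0000 0.0000 0.0000 1.0800 34.9200] k=[0 0 0 0 3 33]
t=4: x=[0.0000 0.0000 0.0000 0.0900 3.8100 32.1000] k=[0 0 0 0 2 35]
t=5: x=[0.0000 0.0000 0.0000 0.0600 2.9300 34.0100] k=[0 0 0 3 1 33]
t=6: x=[0.0000 0.0000 0.0900 2.8500 2.0200 32.0400] k=[0 0 0 3 3 32]
t=7: x=[0.0000 0.0000 0.0900 2.9100 3.8700 31.1300] k=[0 0 2 4 3 33]
t=8: x=[0.0000 0.0600 2.0000 3.9100 3.9300 32.1000] k=[0 3 5 4 5 29]
t=9: x=[0.0900 2.9700 4.9100 4.0600 5.6900 28.2800] k=[3 6 3 7 9 31]
t=10: x=[3.0900 5.8200 3.2100 6.9400 9.6000 30.3400] k=[3 7 0 9 7 33]
t=11: x=[3.1200 6.6700 0.4800 8.6700 7.8400 32.2200] k=[2 8 3 7 8 29]
t=12: x=[2.1800 7.6700 3.2700 6.9100 8.6000 28.3700] k=[3 9 3 9 6 25]
t=13: x=[3.1800 8.6400 3.3600 8.7300 6.6600 24.4300] k=[3 6 2 11 7 24]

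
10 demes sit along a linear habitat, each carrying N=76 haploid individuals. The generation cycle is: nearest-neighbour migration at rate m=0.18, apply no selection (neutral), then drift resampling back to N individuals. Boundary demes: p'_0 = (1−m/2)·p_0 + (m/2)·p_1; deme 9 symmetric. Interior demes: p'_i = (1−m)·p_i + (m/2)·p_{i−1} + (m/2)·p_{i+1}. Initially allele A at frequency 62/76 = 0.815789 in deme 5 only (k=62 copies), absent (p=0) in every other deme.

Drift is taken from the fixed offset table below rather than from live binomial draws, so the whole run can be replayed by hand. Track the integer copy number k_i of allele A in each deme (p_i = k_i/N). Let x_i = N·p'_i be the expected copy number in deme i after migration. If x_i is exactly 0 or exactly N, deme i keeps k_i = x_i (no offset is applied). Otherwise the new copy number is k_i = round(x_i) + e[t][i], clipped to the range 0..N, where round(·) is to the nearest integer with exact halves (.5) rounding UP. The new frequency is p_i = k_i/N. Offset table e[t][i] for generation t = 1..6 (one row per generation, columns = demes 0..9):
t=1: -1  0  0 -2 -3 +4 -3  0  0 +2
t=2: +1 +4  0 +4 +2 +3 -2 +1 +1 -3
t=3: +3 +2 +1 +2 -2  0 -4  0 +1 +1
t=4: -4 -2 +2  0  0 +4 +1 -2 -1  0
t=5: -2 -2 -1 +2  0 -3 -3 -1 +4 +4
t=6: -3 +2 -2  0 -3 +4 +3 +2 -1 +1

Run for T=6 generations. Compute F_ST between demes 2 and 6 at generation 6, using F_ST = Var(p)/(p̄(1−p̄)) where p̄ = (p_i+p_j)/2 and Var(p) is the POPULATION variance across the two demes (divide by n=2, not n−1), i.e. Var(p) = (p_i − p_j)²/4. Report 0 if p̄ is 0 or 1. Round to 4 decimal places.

0.0857

t=0: k=[0 0 0 0 0 62 0 0 0 0]
t=1: x=[0.0000 0.0000 0.0000 0.0000 5.5800 50.8400 5.5800 0.0000 0.0000 0.0000] k=[0 0 0 0 3 55 3 0 0 0]
t=2: x=[0.0000 0.0000 0.0000 0.2700 7.4100 45.6400 7.4100 0.2700 0.0000 0.0000] k=[0 0 0 4 9 49 5 1 0 0]
t=3: x=[0.0000 0.0000 0.3600 4.0900 12.1500 41.4400 8.6000 1.2700 0.0900 0.0000] k=[0 0 1 6 10 41 5 1 1 0]
t=4: x=[0.0000 0.0900 1.3600 5.9100 12.4300 34.9700 7.8800 1.3600 0.9100 0.0900] k=[0 0 3 6 12 39 9 0 0 0]
t=5: x=[0.0000 0.2700 3.0000 6.2700 13.8900 33.8700 10.8900 0.8100 0.0000 0.0000] k=[0 0 2 8 14 31 8 0 0 0]
t=6: x=[0.0000 0.1800 2.3600 8.0000 14.9900 27.4000 9.3500 0.7200 0.0000 0.0000] k=[0 2 0 8 12 31 12 3 0 0]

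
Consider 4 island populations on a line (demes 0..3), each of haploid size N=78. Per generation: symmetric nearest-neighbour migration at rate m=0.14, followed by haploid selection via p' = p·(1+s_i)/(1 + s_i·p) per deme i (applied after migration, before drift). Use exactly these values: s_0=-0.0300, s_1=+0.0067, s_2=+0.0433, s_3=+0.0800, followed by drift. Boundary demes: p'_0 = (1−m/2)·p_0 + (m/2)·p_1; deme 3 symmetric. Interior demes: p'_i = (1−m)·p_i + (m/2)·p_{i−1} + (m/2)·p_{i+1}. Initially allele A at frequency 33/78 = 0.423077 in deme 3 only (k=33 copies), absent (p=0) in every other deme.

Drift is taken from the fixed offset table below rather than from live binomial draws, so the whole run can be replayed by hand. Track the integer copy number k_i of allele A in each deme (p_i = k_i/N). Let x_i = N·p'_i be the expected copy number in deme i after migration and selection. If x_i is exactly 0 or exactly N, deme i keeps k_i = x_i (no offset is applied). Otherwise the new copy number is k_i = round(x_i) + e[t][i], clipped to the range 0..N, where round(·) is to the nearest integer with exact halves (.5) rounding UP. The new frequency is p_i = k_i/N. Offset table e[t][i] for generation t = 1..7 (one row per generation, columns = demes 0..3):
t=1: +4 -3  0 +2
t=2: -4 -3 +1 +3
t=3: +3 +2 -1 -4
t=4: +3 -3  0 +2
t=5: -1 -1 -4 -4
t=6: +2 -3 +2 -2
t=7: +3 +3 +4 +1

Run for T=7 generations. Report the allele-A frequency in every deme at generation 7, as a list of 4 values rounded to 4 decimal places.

[0.0897, 0.0513, 0.1795, 0.3590]

t=0: k=[0 0 0 33]
t=1: x=[0.0000 0.0000 2.4069 32.1337] k=[0 0 2 34]
t=2: x=[0.0000 0.1409 4.2678 33.2187] k=[0 0 5 36]
t=3: x=[0.0000 0.3523 7.0885 35.3112] k=[0 2 6 31]
t=4: x=[0.1358 2.1539 7.7613 30.6699] k=[3 0 8 33]
t=5: x=[2.7092 0.7751 9.5393 32.7019] k=[2 0 6 29]
t=6: x=[1.8055 0.5637 7.4715 28.7729] k=[4 0 9 27]
t=7: x=[3.6136 0.9160 9.9936 27.0842] k=[7 4 14 28]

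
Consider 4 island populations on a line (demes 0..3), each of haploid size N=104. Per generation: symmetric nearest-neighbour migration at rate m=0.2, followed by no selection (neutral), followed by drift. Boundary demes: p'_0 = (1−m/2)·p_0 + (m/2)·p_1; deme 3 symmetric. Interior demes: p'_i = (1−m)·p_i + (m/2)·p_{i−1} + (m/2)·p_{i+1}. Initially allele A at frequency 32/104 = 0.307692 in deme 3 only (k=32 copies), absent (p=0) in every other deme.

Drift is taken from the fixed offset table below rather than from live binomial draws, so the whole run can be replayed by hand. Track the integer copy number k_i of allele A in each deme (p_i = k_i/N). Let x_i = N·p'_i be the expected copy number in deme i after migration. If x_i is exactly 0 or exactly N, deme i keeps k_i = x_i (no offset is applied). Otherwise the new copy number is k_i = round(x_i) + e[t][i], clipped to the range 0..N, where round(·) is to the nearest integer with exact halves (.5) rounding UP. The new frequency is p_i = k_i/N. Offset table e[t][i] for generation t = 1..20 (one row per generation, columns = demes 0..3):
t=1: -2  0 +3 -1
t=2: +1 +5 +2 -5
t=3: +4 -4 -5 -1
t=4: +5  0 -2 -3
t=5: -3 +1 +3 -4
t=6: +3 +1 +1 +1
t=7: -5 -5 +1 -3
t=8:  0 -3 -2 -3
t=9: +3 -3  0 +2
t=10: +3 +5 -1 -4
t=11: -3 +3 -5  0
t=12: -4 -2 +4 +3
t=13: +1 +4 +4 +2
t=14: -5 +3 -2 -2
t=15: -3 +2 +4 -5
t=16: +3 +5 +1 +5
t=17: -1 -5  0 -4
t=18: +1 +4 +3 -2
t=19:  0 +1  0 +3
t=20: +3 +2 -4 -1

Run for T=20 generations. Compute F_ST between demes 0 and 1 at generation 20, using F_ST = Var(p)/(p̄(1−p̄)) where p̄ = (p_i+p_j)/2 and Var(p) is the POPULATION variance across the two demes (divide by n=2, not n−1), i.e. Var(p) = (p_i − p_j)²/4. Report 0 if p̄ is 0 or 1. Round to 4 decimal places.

0.0020

t=0: k=[0 0 0 32]
t=1: x=[0.0000 0.0000 3.2000 28.8000] k=[0 0 6 28]
t=2: x=[0.0000 0.6000 7.6000 25.8000] k=[0 6 10 21]
t=3: x=[0.6000 5.8000 10.7000 19.9000] k=[5 2 6 19]
t=4: x=[4.7000 2.7000 6.9000 17.7000] k=[10 3 5 15]
t=5: x=[9.3000 3.9000 5.8000 14.0000] k=[6 5 9 10]
t=6: x=[5.9000 5.5000 8.7000 9.9000] k=[9 7 10 11]
t=7: x=[8.8000 7.5000 9.8000 10.9000] k=[4 3 11 8]
t=8: x=[3.9000 3.9000 9.9000 8.3000] k=[4 1 8 5]
t=9: x=[3.7000 2.0000 7.0000 5.3000] k=[7 0 7 7]
t=10: x=[6.3000 1.4000 6.3000 7.0000] k=[9 6 5 3]
t=11: x=[8.7000 6.2000 4.9000 3.2000] k=[6 9 0 3]
t=12: x=[6.3000 7.8000 1.2000 2.7000] k=[2 6 5 6]
t=13: x=[2.4000 5.5000 5.2000 5.9000] k=[3 10 9 8]
t=14: x=[3.7000 9.2000 9.0000 8.1000] k=[0 12 7 6]
t=15: x=[1.2000 10.3000 7.4000 6.1000] k=[0 12 11 1]
t=16: x=[1.2000 10.7000 10.1000 2.0000] k=[4 16 11 7]
t=17: x=[5.2000 14.3000 11.1000 7.4000] k=[4 9 11 3]
t=18: x=[4.5000 8.7000 10.0000 3.8000] k=[6 13 13 2]
t=19: x=[6.7000 12.3000 11.9000 3.1000] k=[7 13 12 6]
t=20: x=[7.6000 12.3000 11.5000 6.6000] k=[11 14 8 6]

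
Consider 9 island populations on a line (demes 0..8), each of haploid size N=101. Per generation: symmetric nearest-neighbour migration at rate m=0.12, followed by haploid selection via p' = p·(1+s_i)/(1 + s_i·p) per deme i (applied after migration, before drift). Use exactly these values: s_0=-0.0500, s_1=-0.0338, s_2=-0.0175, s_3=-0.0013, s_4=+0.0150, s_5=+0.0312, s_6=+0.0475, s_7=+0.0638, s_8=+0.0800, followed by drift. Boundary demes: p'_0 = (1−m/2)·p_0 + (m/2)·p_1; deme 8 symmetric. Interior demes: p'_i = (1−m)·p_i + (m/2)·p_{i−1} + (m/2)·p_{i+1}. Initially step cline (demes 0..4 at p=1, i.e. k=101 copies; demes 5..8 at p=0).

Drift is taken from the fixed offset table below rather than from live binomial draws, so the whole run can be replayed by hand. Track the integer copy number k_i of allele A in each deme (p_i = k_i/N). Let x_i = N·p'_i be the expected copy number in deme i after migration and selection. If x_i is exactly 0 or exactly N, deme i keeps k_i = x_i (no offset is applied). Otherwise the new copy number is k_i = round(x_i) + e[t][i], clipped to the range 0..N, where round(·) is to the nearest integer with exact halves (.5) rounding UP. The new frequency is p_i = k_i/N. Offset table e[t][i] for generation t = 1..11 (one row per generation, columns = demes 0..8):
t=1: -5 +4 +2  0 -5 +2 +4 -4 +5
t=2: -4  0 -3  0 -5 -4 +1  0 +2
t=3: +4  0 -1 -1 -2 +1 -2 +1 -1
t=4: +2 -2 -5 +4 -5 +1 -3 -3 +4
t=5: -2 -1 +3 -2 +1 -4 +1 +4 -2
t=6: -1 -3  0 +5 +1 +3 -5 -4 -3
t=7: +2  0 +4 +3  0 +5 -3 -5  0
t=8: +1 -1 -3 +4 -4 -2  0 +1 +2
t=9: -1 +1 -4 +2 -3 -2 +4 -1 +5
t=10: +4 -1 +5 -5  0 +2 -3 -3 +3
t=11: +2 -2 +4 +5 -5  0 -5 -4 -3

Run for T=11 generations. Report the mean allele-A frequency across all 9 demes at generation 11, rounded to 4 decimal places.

t=0: k=[101 101 101 101 101 0 0 0 0]
t=1: x=[101.0000 101.0000 101.0000 101.0000 95.0243 6.2374 0.0000 0.0000 0.0000] k=[101 101 101 101 90 8 0 0 0]
t=2: x=[101.0000 101.0000 101.0000 100.3391 85.9319 12.7790 0.5027 0.0000 0.0000] k=[101 101 101 100 81 9 2 0 0]
t=3: x=[101.0000 101.0000 100.9389 98.9173 78.0848 13.2497 2.4066 0.1276 0.0000] k=[101 101 100 98 76 14 0 1 0]
t=4: x=[101.0000 100.9379 99.9213 96.7948 73.8963 17.3164 0.9424 0.9356 0.0648] k=[101 99 95 101 69 18 0 0 4]
t=5: x=[100.8737 98.8074 95.5090 98.7171 68.1907 20.4770 1.1307 0.2553 4.0487] k=[99 98 99 97 69 16 2 4 2]
t=6: x=[98.8339 98.0222 98.7820 95.4332 67.8325 18.8057 3.0963 3.9904 2.2858] k=[98 95 99 100 69 22 0 0 0]
t=7: x=[97.6582 95.2359 98.7820 98.0763 68.3697 24.0585 1.3818 0.0000 0.0000] k=[100 95 101 101 68 29 0 0 0]
t=8: x=[99.6325 95.4834 100.6336 99.0175 67.9718 30.2469 1.8212 0.0000 0.0000] k=[101 94 98 101 64 28 2 0 0]
t=9: x=[100.5580 94.4526 97.8872 98.5970 64.4081 29.2340 3.5976 0.1276 0.0000] k=[100 95 94 101 61 27 8 0 0]
t=10: x=[99.6325 95.0504 94.3715 98.1764 61.7180 28.5246 9.0346 0.5105 0.0000] k=[101 94 99 93 62 31 6 0 0]
t=11: x=[100.5580 94.5144 98.2939 91.4888 62.3558 32.0282 7.4541 0.3829 0.0000] k=[101 93 101 96 57 32 2 0 0]

0.5303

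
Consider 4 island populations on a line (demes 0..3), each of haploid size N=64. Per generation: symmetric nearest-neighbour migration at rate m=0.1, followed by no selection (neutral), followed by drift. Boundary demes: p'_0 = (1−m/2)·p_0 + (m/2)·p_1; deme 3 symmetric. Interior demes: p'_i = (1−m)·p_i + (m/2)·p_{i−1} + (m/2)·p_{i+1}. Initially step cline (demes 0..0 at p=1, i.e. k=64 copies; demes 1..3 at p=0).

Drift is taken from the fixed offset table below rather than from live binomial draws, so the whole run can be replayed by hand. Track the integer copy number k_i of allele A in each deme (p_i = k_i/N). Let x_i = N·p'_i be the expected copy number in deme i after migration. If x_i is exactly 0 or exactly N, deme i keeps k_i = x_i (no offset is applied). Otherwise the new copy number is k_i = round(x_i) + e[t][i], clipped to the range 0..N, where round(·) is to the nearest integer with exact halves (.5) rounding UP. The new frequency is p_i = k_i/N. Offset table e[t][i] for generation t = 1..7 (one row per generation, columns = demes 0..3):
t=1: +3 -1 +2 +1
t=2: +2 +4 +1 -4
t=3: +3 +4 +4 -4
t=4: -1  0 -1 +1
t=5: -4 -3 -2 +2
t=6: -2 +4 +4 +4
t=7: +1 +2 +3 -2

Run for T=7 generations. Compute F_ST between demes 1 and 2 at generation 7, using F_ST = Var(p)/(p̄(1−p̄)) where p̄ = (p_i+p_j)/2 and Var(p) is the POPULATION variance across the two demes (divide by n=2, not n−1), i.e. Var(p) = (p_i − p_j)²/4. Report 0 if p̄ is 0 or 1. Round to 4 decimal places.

t=0: k=[64 0 0 0]
t=1: x=[60.8000 3.2000 0.0000 0.0000] k=[64 2 0 0]
t=2: x=[60.9000 5.0000 0.1000 0.0000] k=[63 9 1 0]
t=3: x=[60.3000 11.3000 1.3500 0.0500] k=[63 15 5 0]
t=4: x=[60.6000 16.9000 5.2500 0.2500] k=[60 17 4 1]
t=5: x=[57.8500 18.5000 4.5000 1.1500] k=[54 16 3 3]
t=6: x=[52.1000 17.2500 3.6500 3.0000] k=[50 21 8 7]
t=7: x=[48.5500 21.8000 8.6000 7.0500] k=[50 24 12 5]

0.0435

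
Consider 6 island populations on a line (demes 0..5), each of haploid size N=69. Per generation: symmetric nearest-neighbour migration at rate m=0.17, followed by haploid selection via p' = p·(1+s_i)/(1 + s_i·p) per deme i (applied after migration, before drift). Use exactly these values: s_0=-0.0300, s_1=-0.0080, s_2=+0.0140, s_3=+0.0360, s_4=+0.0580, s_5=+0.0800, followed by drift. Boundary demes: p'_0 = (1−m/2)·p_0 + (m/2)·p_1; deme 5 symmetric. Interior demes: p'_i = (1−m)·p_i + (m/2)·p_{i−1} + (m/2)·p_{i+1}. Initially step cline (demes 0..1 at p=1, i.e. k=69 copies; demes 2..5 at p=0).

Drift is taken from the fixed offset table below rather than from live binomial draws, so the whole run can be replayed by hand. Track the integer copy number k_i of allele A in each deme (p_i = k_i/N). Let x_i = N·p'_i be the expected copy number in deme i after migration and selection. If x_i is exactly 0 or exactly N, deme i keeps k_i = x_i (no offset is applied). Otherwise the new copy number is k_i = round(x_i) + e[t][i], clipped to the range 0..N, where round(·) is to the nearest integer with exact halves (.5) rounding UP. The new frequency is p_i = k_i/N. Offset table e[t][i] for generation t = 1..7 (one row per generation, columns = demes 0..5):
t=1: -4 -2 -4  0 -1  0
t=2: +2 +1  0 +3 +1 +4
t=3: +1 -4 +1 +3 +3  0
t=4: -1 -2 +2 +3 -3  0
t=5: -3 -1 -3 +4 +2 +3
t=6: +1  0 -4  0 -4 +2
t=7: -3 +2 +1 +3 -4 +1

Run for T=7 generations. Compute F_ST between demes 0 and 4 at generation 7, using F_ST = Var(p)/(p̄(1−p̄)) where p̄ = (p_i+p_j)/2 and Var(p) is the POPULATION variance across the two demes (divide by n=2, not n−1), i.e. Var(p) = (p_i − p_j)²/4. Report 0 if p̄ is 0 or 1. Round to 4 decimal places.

0.6627

t=0: k=[69 69 0 0 0 0]
t=1: x=[69.0000 63.0918 5.9400 0.0000 0.0000 0.0000] k=[69 61 2 0 0 0]
t=2: x=[68.2992 56.5834 6.9312 0.1761 0.0000 0.0000] k=[69 58 7 3 0 0]
t=3: x=[68.0365 54.5083 11.1241 3.1909 0.2697 0.0000] k=[69 51 12 6 3 0]
t=4: x=[67.4238 49.1015 14.9673 6.4591 3.1660 0.2753] k=[66 47 17 9 0 0]
t=5: x=[64.2521 45.9418 19.0612 9.1932 0.8088 0.0000] k=[61 45 16 13 3 0]
t=6: x=[59.3908 43.7666 18.3970 12.7689 3.7921 0.2753] k=[60 44 14 13 0 2]
t=7: x=[58.3690 42.6794 16.6399 12.3342 1.3475 1.9722] k=[55 45 18 15 0 3]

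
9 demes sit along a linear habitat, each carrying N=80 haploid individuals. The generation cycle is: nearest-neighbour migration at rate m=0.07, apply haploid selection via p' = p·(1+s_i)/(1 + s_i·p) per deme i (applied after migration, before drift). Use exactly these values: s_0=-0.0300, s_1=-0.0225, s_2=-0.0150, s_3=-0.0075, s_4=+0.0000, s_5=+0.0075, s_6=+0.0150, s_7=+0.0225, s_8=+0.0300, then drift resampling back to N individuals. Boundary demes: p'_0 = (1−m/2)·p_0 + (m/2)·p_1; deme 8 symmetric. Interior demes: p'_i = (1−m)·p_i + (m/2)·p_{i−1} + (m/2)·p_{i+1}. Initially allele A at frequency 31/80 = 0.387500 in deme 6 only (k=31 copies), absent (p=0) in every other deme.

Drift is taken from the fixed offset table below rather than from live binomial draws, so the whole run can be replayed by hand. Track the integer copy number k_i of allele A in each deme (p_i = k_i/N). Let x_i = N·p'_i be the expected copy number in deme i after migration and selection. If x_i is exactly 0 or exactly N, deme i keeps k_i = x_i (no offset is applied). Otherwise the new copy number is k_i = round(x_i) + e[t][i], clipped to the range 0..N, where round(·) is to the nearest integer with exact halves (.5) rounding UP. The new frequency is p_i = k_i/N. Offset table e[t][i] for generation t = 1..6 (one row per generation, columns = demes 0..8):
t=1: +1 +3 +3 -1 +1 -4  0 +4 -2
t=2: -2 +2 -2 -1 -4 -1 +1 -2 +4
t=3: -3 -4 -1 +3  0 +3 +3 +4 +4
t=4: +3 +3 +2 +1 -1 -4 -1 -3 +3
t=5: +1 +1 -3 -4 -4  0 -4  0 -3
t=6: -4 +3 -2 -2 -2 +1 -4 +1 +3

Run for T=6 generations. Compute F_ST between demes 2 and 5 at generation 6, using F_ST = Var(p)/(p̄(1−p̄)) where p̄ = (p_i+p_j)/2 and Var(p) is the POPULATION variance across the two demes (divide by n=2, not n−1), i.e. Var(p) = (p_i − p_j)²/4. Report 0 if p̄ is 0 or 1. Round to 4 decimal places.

0.0256

t=0: k=[0 0 0 0 0 0 31 0 0]
t=1: x=[0.0000 0.0000 0.0000 0.0000 0.0000 1.0930 29.1051 1.1091 0.0000] k=[0 0 0 0 0 0 29 5 0]
t=2: x=[0.0000 0.0000 0.0000 0.0000 0.0000 1.0225 27.4127 5.7832 0.1802] k=[0 0 0 0 0 0 28 4 4]
t=3: x=[0.0000 0.0000 0.0000 0.0000 0.0000 0.9873 26.4429 4.9422 4.1138] k=[0 0 0 0 0 4 29 9 8]
t=4: x=[0.0000 0.0000 0.0000 0.0000 0.1400 4.7684 27.6940 9.8557 8.2512] k=[0 0 0 0 0 1 27 7 11]
t=5: x=[0.0000 0.0000 0.0000 0.0000 0.0350 1.8887 25.6487 7.9988 11.1404] k=[0 0 0 0 0 2 22 8 8]
t=6: x=[0.0000 0.0000 0.0000 0.0000 0.0700 2.6491 21.0401 8.6603 8.2154] k=[0 0 0 0 0 4 17 10 11]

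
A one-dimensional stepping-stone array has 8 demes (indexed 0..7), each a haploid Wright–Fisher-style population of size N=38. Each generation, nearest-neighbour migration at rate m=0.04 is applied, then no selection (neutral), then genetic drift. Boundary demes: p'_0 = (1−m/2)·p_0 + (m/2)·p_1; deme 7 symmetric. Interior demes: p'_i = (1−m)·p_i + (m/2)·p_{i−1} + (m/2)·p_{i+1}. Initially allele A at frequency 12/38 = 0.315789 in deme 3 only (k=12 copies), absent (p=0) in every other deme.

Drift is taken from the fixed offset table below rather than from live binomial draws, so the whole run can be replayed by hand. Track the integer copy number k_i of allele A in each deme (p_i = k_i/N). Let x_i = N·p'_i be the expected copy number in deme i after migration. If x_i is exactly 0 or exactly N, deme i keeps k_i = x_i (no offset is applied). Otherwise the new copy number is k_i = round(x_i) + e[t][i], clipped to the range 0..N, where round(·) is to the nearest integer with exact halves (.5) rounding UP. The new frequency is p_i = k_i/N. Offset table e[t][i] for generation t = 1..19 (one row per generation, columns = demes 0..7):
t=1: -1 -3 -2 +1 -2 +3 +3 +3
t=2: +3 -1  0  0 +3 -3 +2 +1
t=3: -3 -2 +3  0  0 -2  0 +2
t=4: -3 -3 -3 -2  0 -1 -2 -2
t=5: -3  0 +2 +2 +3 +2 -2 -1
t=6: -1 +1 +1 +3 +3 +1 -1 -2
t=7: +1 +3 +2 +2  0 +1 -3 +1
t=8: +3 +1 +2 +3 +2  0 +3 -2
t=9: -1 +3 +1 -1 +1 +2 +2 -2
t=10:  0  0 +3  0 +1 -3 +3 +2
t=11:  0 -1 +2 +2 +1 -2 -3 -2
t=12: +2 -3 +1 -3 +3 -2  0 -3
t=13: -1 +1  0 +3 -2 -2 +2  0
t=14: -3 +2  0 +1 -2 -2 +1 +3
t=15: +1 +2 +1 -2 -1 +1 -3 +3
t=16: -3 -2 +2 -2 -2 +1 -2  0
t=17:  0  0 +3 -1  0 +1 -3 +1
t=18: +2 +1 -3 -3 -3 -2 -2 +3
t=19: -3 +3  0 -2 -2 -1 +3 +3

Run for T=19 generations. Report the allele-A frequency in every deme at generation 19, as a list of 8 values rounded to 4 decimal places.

[0.0000, 0.2895, 0.4474, 0.3158, 0.1316, 0.0000, 0.0789, 0.3421]

t=0: k=[0 0 0 12 0 0 0 0]
t=1: x=[0.0000 0.0000 0.2400 11.5200 0.2400 0.0000 0.0000 0.0000] k=[0 0 0 13 0 0 0 0]
t=2: x=[0.0000 0.0000 0.2600 12.4800 0.2600 0.0000 0.0000 0.0000] k=[0 0 0 12 3 0 0 0]
t=3: x=[0.0000 0.0000 0.2400 11.5800 3.1200 0.0600 0.0000 0.0000] k=[0 0 3 12 3 0 0 0]
t=4: x=[0.0000 0.0600 3.1200 11.6400 3.1200 0.0600 0.0000 0.0000] k=[0 0 0 10 3 0 0 0]
t=5: x=[0.0000 0.0000 0.2000 9.6600 3.0800 0.0600 0.0000 0.0000] k=[0 0 2 12 6 2 0 0]
t=6: x=[0.0000 0.0400 2.1600 11.6800 6.0400 2.0400 0.0400 0.0000] k=[0 1 3 15 9 3 0 0]
t=7: x=[0.0200 1.0200 3.2000 14.6400 9.0000 3.0600 0.0600 0.0000] k=[1 4 5 17 9 4 0 0]
t=8: x=[1.0600 3.9600 5.2200 16.6000 9.0600 4.0200 0.0800 0.0000] k=[4 5 7 20 11 4 3 0]
t=9: x=[4.0200 5.0200 7.2200 19.5600 11.0400 4.1200 2.9600 0.0600] k=[3 8 8 19 12 6 5 0]
t=10: x=[3.1000 7.9000 8.2200 18.6400 12.0200 6.1000 4.9200 0.1000] k=[3 8 11 19 13 3 8 2]
t=11: x=[3.1000 7.9600 11.1000 18.7200 12.9200 3.3000 7.7800 2.1200] k=[3 7 13 21 14 1 5 0]
t=12: x=[3.0800 7.0400 13.0400 20.7000 13.8800 1.3400 4.8200 0.1000] k=[5 4 14 18 17 0 5 0]
t=13: x=[4.9800 4.2200 13.8800 17.9000 16.6800 0.4400 4.8000 0.1000] k=[4 5 14 21 15 0 7 0]
t=14: x=[4.0200 5.1600 13.9600 20.7400 14.8200 0.4400 6.7200 0.1400] k=[1 7 14 22 13 0 8 3]
t=15: x=[1.1200 7.0200 14.0200 21.6600 12.9200 0.4200 7.7400 3.1000] k=[2 9 15 20 12 1 5 6]
t=16: x=[2.1400 8.9800 14.9800 19.7400 11.9400 1.3000 4.9400 5.9800] k=[0 7 17 18 10 2 3 6]
t=17: x=[0.1400 7.0600 16.8200 17.8200 10.0000 2.1800 3.0400 5.9400] k=[0 7 20 17 10 3 0 7]
t=18: x=[0.1400 7.1200 19.6800 16.9200 10.0000 3.0800 0.2000 6.8600] k=[2 8 17 14 7 1 0 10]
t=19: x=[2.1200 8.0600 16.7600 13.9200 7.0200 1.1000 0.2200 9.8000] k=[0 11 17 12 5 0 3 13]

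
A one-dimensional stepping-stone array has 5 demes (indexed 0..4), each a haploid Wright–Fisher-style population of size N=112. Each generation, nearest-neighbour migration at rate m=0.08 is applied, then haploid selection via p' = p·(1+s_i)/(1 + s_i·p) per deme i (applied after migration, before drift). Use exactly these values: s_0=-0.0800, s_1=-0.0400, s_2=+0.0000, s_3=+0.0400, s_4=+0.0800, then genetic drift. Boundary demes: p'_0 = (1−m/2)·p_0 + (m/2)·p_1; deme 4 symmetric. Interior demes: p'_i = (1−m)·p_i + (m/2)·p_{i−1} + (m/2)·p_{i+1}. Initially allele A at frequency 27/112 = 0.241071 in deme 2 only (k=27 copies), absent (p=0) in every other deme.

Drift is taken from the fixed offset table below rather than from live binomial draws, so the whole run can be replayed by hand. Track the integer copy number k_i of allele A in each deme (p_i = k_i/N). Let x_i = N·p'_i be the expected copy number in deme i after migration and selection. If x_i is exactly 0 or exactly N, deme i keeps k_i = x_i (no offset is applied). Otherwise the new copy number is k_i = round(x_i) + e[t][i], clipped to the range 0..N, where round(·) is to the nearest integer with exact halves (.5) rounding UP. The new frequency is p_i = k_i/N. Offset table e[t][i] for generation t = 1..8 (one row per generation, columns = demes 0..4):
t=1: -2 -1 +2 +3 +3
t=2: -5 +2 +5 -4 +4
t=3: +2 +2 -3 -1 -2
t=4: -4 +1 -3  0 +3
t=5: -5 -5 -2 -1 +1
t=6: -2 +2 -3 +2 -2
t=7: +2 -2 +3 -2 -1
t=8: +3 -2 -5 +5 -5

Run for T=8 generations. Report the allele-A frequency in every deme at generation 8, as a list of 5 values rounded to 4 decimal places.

[0.0446, 0.0000, 0.0804, 0.0804, 0.0000]

t=0: k=[0 0 27 0 0]
t=1: x=[0.0000 1.0372 24.8400 1.1228 0.0000] k=[0 0 27 4 0]
t=2: x=[0.0000 1.0372 25.0000 4.9420 0.1728] k=[0 3 30 1 4]
t=3: x=[0.1104 3.8070 27.7600 2.3693 4.1788] k=[2 6 25 1 2]
t=4: x=[1.9903 6.3510 23.2800 2.0785 2.1138] k=[0 7 20 2 5]
t=5: x=[0.2577 6.9684 18.7600 2.9506 5.2521] k=[0 2 17 2 6]
t=6: x=[0.0736 2.4214 15.8000 2.8676 6.2810] k=[0 4 13 5 4]
t=7: x=[0.1472 4.0381 12.3200 5.4809 4.3506] k=[2 2 15 3 3]
t=8: x=[1.8426 2.4214 14.0000 3.6147 3.2331] k=[5 0 9 9 0]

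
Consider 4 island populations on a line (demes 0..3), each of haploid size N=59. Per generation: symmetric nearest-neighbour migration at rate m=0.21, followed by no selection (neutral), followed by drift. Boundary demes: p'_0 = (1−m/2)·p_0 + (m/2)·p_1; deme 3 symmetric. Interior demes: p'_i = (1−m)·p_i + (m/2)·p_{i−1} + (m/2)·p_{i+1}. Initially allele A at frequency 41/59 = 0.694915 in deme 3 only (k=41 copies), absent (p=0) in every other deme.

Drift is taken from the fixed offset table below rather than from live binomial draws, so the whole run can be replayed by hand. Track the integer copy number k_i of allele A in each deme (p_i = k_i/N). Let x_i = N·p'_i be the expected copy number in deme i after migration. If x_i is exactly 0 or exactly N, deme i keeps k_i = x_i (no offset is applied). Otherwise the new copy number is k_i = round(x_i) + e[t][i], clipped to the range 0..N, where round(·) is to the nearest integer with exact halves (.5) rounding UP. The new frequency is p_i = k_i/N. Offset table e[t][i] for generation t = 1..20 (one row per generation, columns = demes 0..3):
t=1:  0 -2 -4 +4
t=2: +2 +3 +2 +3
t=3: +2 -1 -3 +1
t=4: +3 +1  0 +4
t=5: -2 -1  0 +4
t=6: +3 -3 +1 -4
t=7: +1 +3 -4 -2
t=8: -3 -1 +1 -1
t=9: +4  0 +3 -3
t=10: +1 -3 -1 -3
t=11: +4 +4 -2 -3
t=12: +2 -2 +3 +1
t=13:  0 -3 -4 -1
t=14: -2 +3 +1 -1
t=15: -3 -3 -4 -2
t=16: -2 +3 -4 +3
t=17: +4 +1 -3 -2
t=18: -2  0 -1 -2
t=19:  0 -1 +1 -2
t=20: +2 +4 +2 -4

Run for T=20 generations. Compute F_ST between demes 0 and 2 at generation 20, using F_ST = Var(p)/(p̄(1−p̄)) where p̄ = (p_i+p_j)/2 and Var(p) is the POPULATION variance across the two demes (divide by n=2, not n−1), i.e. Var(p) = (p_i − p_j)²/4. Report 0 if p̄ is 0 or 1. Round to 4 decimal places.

0.0027

t=0: k=[0 0 0 41]
t=1: x=[0.0000 0.0000 4.3050 36.6950] k=[0 0 0 41]
t=2: x=[0.0000 0.0000 4.3050 36.6950] k=[0 0 6 40]
t=3: x=[0.0000 0.6300 8.9400 36.4300] k=[0 0 6 37]
t=4: x=[0.0000 0.6300 8.6250 33.7450] k=[0 2 9 38]
t=5: x=[0.2100 2.5250 11.3100 34.9550] k=[0 2 11 39]
t=6: x=[0.2100 2.7350 12.9950 36.0600] k=[3 0 14 32]
t=7: x=[2.6850 1.7850 14.4200 30.1100] k=[4 5 10 28]
t=8: x=[4.1050 5.4200 11.3650 26.1100] k=[1 4 12 25]
t=9: x=[1.3150 4.5250 12.5250 23.6350] k=[5 5 16 21]
t=10: x=[5.0000 6.1550 15.3700 20.4750] k=[6 3 14 17]
t=11: x=[5.6850 4.4700 13.1600 16.6850] k=[10 8 11 14]
t=12: x=[9.7900 8.5250 11.0000 13.6850] k=[12 7 14 15]
t=13: x=[11.4750 8.2600 13.3700 14.8950] k=[11 5 9 14]
t=14: x=[10.3700 6.0500 9.1050 13.4750] k=[8 9 10 12]
t=15: x=[8.1050 9.0000 10.1050 11.7900] k=[5 6 6 10]
t=16: x=[5.1050 5.8950 6.4200 9.5800] k=[3 9 2 13]
t=17: x=[3.6300 7.6350 3.8900 11.8450] k=[8 9 1 10]
t=18: x=[8.1050 8.0550 2.7850 9.0550] k=[6 8 2 7]
t=19: x=[6.2100 7.1600 3.1550 6.4750] k=[6 6 4 4]
t=20: x=[6.0000 5.7900 4.2100 4.0000] k=[8 10 6 0]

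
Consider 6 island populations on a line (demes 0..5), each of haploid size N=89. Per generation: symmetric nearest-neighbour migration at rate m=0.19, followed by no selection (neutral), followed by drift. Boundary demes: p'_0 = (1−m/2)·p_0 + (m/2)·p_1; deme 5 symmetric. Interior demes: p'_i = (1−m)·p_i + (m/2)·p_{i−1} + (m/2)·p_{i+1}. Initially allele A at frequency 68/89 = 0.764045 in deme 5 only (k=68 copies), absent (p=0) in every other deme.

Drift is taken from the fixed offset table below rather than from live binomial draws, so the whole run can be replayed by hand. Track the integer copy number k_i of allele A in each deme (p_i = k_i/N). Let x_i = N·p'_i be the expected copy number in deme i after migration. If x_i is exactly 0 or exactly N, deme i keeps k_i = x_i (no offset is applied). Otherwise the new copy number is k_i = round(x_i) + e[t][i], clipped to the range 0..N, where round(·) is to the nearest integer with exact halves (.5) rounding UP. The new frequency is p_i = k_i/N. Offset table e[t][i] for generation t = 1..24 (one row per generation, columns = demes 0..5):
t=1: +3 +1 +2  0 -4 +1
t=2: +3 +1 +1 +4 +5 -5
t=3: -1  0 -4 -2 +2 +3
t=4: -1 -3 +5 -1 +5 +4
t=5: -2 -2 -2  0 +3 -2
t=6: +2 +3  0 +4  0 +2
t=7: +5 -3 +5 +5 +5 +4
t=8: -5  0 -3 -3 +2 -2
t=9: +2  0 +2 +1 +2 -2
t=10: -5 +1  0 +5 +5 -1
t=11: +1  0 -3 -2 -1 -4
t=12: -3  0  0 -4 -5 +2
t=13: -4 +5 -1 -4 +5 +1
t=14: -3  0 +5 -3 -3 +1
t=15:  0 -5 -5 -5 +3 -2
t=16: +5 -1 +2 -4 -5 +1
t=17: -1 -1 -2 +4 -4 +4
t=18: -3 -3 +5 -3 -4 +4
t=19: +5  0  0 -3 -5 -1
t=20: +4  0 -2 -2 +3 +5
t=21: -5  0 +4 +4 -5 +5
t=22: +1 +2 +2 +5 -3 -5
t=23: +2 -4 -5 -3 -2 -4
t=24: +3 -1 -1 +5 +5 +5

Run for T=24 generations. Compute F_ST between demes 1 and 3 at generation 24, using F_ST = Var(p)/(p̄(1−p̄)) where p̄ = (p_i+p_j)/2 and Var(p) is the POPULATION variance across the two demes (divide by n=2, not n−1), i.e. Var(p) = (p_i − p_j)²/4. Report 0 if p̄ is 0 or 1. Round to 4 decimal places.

0.0745

t=0: k=[0 0 0 0 0 68]
t=1: x=[0.0000 0.0000 0.0000 0.0000 6.4600 61.5400] k=[0 0 0 0 2 63]
t=2: x=[0.0000 0.0000 0.0000 0.1900 7.6050 57.2050] k=[0 0 0 4 13 52]
t=3: x=[0.0000 0.0000 0.3800 4.4750 15.8500 48.2950] k=[0 0 0 2 18 51]
t=4: x=[0.0000 0.0000 0.1900 3.3300 19.6150 47.8650] k=[0 0 5 2 25 52]
t=5: x=[0.0000 0.4750 4.2400 4.4700 25.3800 49.4350] k=[0 0 2 4 28 47]
t=6: x=[0.0000 0.1900 2.0000 6.0900 27.5250 45.1950] k=[0 3 2 10 28 47]
t=7: x=[0.2850 2.6200 2.8550 10.9500 28.0950 45.1950] k=[5 0 8 16 33 49]
t=8: x=[4.5250 1.2350 8.0000 16.8550 32.9050 47.4800] k=[0 1 5 14 35 45]
t=9: x=[0.0950 1.2850 5.4750 15.1400 33.9550 44.0500] k=[2 1 7 16 36 42]
t=10: x=[1.9050 1.6650 7.2850 17.0450 34.6700 41.4300] k=[0 3 7 22 40 40]
t=11: x=[0.2850 3.0950 8.0450 22.2850 38.2900 40.0000] k=[1 3 5 20 37 36]
t=12: x=[1.1900 3.0000 6.2350 20.1900 35.2900 36.0950] k=[0 3 6 16 30 38]
t=13: x=[0.2850 3.0000 6.6650 16.3800 29.4300 37.2400] k=[0 8 6 12 34 38]
t=14: x=[0.7600 7.0500 6.7600 13.5200 32.2900 37.6200] k=[0 7 12 11 29 39]
t=15: x=[0.6650 6.8100 11.4300 12.8050 28.2400 38.0500] k=[1 2 6 8 31 36]
t=16: x=[1.0950 2.2850 5.8100 9.9950 29.2900 35.5250] k=[6 1 8 6 24 37]
t=17: x=[5.5250 2.1400 7.1450 7.9000 23.5250 35.7650] k=[5 1 5 12 20 40]
t=18: x=[4.6200 1.7600 5.2850 12.0950 21.1400 38.1000] k=[2 0 10 9 17 42]
t=19: x=[1.8100 1.1400 8.9550 9.8550 18.6150 39.6250] k=[7 1 9 7 14 39]
t=20: x=[6.4300 2.3300 8.0500 7.8550 15.7100 36.6250] k=[10 2 6 6 19 42]
t=21: x=[9.2400 3.1400 5.6200 7.2350 19.9500 39.8150] k=[4 3 10 11 15 45]
t=22: x=[3.9050 3.7600 9.4300 11.2850 17.4700 42.1500] k=[5 6 11 16 14 37]
t=23: x=[5.0950 6.3800 11.0000 15.3350 16.3750 34.8150] k=[7 2 6 12 14 31]
t=24: x=[6.5250 2.8550 6.1900 11.6200 15.4250 29.3850] k=[10 2 5 17 20 34]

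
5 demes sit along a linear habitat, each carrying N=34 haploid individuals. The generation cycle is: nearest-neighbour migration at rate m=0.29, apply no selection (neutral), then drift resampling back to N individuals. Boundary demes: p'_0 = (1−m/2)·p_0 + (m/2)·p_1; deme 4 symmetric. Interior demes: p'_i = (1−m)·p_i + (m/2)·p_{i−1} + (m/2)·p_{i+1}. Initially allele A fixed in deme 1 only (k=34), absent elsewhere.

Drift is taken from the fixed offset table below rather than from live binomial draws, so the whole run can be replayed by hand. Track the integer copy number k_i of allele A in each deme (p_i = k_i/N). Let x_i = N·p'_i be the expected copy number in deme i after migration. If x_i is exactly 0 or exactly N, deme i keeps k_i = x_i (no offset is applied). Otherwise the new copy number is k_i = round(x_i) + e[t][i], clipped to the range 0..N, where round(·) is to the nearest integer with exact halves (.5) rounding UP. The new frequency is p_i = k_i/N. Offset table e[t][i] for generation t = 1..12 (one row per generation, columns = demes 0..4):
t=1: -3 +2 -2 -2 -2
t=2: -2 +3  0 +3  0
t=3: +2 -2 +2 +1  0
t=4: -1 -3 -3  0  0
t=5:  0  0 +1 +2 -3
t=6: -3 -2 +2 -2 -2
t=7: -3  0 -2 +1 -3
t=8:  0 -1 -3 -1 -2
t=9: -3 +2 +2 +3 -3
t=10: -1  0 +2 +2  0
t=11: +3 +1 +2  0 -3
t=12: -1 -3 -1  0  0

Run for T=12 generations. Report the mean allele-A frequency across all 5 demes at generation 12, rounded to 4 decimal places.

t=0: k=[0 34 0 0 0]
t=1: x=[4.9300 24.1400 4.9300 0.0000 0.0000] k=[2 26 3 0 0]
t=2: x=[5.4800 19.1850 5.9000 0.4350 0.0000] k=[3 22 6 3 0]
t=3: x=[5.7550 16.9250 7.8850 3.0000 0.4350] k=[8 15 10 4 0]
t=4: x=[9.0150 13.2600 9.8550 4.2900 0.5800] k=[8 10 7 4 1]
t=5: x=[8.2900 9.2750 7.0000 4.0000 1.4350] k=[8 9 8 6 0]
t=6: x=[8.1450 8.7100 7.8550 5.4200 0.8700] k=[5 7 10 3 0]
t=7: x=[5.2900 7.1450 8.5500 3.5800 0.4350] k=[2 7 7 5 0]
t=8: x=[2.7250 6.2750 6.7100 4.5650 0.7250] k=[3 5 4 4 0]
t=9: x=[3.2900 4.5650 4.1450 3.4200 0.5800] k=[0 7 6 6 0]
t=10: x=[1.0150 5.8400 6.1450 5.1300 0.8700] k=[0 6 8 7 1]
t=11: x=[0.8700 5.4200 7.5650 6.2750 1.8700] k=[4 6 10 6 0]
t=12: x=[4.2900 6.2900 8.8400 5.7100 0.8700] k=[3 3 8 6 1]

0.1235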